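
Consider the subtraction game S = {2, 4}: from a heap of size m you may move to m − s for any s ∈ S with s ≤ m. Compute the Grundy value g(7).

0

Compute g(0), g(1), … for moves {2, 4}:
k:     0  1  2  3  4  5  6  7
g(k):  0  0  1  1  2  2  0  0
So g(7) = 0.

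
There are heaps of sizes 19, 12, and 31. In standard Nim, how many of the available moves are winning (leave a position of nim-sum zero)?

Write each in binary and XOR column by column:
  10011  (19)
  01100  (12)
  11111  (31)
  -----
  00000  (0)
The nim-sum is already 0, so every move leaves a nonzero nim-sum — there are no winning moves.

0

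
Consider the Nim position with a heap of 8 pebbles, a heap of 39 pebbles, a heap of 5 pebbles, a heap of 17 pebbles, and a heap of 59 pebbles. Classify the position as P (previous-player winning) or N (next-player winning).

Nim-sum: 8 XOR 39 XOR 5 XOR 17 XOR 59 = 0.
The nim-sum is 0, so this is a P-position: the player to move is in a losing position under optimal play.

P-position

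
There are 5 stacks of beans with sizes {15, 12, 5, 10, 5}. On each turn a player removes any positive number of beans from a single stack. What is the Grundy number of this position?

9

Bitwise XOR of the heap sizes:
  1111  (15)
  1100  (12)
  0101  (5)
  1010  (10)
  0101  (5)
  ----
  1001  (9)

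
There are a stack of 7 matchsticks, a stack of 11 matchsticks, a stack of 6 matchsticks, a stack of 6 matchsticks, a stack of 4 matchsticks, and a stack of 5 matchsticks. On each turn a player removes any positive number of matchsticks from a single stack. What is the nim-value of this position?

Nim-sum: 7 ⊕ 11 ⊕ 6 ⊕ 6 ⊕ 4 ⊕ 5 = 13.

13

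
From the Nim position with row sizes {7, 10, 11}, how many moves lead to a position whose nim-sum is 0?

1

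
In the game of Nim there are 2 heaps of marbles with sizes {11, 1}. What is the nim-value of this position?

Write each in binary and XOR column by column:
  1011  (11)
  0001  (1)
  ----
  1010  (10)

10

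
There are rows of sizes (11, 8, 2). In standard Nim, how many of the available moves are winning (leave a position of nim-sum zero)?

1

Nim-sum: 11 ⊕ 8 ⊕ 2 = 1.
The overall nim-sum is X = 1. A row of size p has a winning move iff p XOR X < p (reduce it to p XOR X).
  11: 11 XOR 1 = 10 < 11 — winning move (to 10).
  8: 8 XOR 1 = 9 ≥ 8 — no move.
  2: 2 XOR 1 = 3 ≥ 2 — no move.
That gives 1 winning move.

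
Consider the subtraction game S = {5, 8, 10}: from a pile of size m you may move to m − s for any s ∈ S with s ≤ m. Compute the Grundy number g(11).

2

Grundy values for subtraction set {5, 8, 10}:
k:     0  1  2  3  4  5  6  7  8  9 10 11
g(k):  0  0  0  0  0  1  1  1  1  1  2  2
So g(11) = 2.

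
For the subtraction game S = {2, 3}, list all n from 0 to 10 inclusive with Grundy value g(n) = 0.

0, 1, 5, 6, 10

Grundy values for subtraction set {2, 3}:
k:     0  1  2  3  4  5  6  7  8  9 10
g(k):  0  0  1  1  2  0  0  1  1  2  0
The P-positions (g = 0) in 0..10 are 0, 1, 5, 6, 10.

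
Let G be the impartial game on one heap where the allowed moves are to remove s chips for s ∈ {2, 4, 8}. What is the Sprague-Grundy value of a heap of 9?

1

Build the Grundy sequence with g(k) = mex{g(k−s) : s ∈ {2, 4, 8}, s ≤ k}:
g(0) = mex{} = 0
g(1) = mex{} = 0
g(2) = mex{0} = 1
g(3) = mex{0} = 1
g(4) = mex{0,1} = 2
g(5) = mex{0,1} = 2
g(6) = mex{1,2} = 0
g(7) = mex{1,2} = 0
g(8) = mex{0,2} = 1
g(9) = mex{0,2} = 1
So g(9) = 1.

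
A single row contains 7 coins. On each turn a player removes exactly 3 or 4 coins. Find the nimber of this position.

0

Grundy values for subtraction set {3, 4}:
g(0) = mex{} = 0
g(1) = mex{} = 0
g(2) = mex{} = 0
g(3) = mex{0} = 1
g(4) = mex{0} = 1
g(5) = mex{0} = 1
g(6) = mex{0,1} = 2
g(7) = mex{1} = 0
So g(7) = 0.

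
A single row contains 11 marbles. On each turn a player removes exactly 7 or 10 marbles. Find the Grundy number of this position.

1

Compute g(0), g(1), … for moves {7, 10}:
k:     0  1  2  3  4  5  6  7  8  9 10 11
g(k):  0  0  0  0  0  0  0  1  1  1  1  1
So g(11) = 1.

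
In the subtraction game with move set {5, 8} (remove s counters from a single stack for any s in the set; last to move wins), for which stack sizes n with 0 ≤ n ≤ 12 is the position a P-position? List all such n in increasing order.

0, 1, 2, 3, 4

Grundy values for subtraction set {5, 8}:
k:     0  1  2  3  4  5  6  7  8  9 10 11 12
g(k):  0  0  0  0  0  1  1  1  1  1  2  2  2
The P-positions (g = 0) in 0..12 are 0, 1, 2, 3, 4.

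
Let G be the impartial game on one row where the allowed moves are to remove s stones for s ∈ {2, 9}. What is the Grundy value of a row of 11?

0

Grundy values for subtraction set {2, 9}:
g(0) = mex{} = 0
g(1) = mex{} = 0
g(2) = mex{0} = 1
g(3) = mex{0} = 1
g(4) = mex{1} = 0
g(5) = mex{1} = 0
g(6) = mex{0} = 1
g(7) = mex{0} = 1
g(8) = mex{1} = 0
g(9) = mex{0,1} = 2
g(10) = mex{0} = 1
g(11) = mex{1,2} = 0
So g(11) = 0.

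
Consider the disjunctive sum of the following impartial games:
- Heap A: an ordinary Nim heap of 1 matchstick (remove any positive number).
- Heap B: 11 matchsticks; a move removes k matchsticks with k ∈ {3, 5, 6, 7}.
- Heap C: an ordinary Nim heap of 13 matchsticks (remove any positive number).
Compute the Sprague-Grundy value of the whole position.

12

Heap A is a plain Nim heap of size 1, so its Grundy value is 1.
Build the Grundy sequence for heap B with g(k) = mex{g(k−s) : s ∈ {3, 5, 6, 7}, s ≤ k}:
g(0) = mex{} = 0
g(1) = mex{} = 0
g(2) = mex{} = 0
g(3) = mex{0} = 1
g(4) = mex{0} = 1
g(5) = mex{0} = 1
g(6) = mex{0,1} = 2
g(7) = mex{0,1} = 2
g(8) = mex{0,1} = 2
g(9) = mex{0,1,2} = 3
g(10) = mex{1,2} = 0
g(11) = mex{1,2} = 0
So g(11) = 0.
Heap C is a plain Nim heap of size 13, so its Grundy value is 13.
The value of a disjunctive sum is the nim-sum of the parts.
Combined value = 1 ⊕ 0 ⊕ 13 = 12.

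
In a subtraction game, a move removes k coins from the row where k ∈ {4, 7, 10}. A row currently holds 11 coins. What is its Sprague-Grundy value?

2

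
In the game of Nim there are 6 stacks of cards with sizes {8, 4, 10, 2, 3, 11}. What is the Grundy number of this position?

12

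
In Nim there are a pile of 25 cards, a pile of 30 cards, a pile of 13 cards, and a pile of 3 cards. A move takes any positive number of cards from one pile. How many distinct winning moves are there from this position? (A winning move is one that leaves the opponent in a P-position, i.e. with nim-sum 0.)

3

Nim-sum: 25 ^ 30 ^ 13 ^ 3 = 9.
The overall nim-sum is X = 9. A pile of size p has a winning move iff p XOR X < p (reduce it to p XOR X).
  25: 25 XOR 9 = 16 < 25 — winning move (to 16).
  30: 30 XOR 9 = 23 < 30 — winning move (to 23).
  13: 13 XOR 9 = 4 < 13 — winning move (to 4).
  3: 3 XOR 9 = 10 ≥ 3 — no move.
That gives 3 winning moves.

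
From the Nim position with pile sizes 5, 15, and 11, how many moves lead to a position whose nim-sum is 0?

3

Compute the nim-sum pairwise:
5 XOR 15 = 10
10 XOR 11 = 1
The overall nim-sum is X = 1. A pile of size p has a winning move iff p XOR X < p (reduce it to p XOR X).
  5: 5 XOR 1 = 4 < 5 — winning move (to 4).
  15: 15 XOR 1 = 14 < 15 — winning move (to 14).
  11: 11 XOR 1 = 10 < 11 — winning move (to 10).
That gives 3 winning moves.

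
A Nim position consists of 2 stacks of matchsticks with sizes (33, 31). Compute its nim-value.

Write each in binary and XOR column by column:
  100001  (33)
  011111  (31)
  ------
  111110  (62)

62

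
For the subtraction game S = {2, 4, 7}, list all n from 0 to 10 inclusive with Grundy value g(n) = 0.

0, 1, 6, 9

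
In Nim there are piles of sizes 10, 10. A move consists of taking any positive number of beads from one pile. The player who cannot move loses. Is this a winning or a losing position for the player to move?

Compute the nim-sum pairwise:
10 XOR 10 = 0
The nim-sum is 0, so this is a P-position: the player to move is in a losing position under optimal play.

Losing position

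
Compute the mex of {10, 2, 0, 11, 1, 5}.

3

The values 0, 1, 2 are all present; 3 is the first non-negative integer missing from the set.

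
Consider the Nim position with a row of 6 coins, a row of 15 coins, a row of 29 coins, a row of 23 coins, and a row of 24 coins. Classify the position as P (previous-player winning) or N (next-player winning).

Nim-sum: 6 ⊕ 15 ⊕ 29 ⊕ 23 ⊕ 24 = 27.
The nim-sum is 27 ≠ 0, so this is an N-position: the player to move can win.

N-position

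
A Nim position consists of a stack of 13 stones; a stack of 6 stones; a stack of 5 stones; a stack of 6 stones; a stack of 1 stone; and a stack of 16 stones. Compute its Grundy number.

Compute the nim-sum pairwise:
13 XOR 6 = 11
11 XOR 5 = 14
14 XOR 6 = 8
8 XOR 1 = 9
9 XOR 16 = 25

25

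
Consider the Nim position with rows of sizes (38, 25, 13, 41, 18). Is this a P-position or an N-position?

N-position

Compute the nim-sum pairwise:
38 XOR 25 = 63
63 XOR 13 = 50
50 XOR 41 = 27
27 XOR 18 = 9
The nim-sum is 9 ≠ 0, so this is an N-position: the player to move can win.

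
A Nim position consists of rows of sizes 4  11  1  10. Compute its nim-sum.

Compute the nim-sum pairwise:
4 ⊕ 11 = 15
15 ⊕ 1 = 14
14 ⊕ 10 = 4

4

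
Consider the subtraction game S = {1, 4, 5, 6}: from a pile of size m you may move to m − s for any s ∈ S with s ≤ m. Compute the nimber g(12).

1

Grundy values for subtraction set {1, 4, 5, 6}:
k:     0  1  2  3  4  5  6  7  8  9 10 11 12
g(k):  0  1  0  1  2  3  2  3  4  0  1  0  1
So g(12) = 1.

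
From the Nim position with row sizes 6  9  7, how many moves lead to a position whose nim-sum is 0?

1

Nim-sum: 6 ^ 9 ^ 7 = 8.
The overall nim-sum is X = 8. A row of size p has a winning move iff p XOR X < p (reduce it to p XOR X).
  6: 6 XOR 8 = 14 ≥ 6 — no move.
  9: 9 XOR 8 = 1 < 9 — winning move (to 1).
  7: 7 XOR 8 = 15 ≥ 7 — no move.
That gives 1 winning move.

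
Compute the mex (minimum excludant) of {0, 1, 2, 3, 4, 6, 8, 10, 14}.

The values 0, 1, 2, 3, 4 are all present; 5 is the first non-negative integer missing from the set.

5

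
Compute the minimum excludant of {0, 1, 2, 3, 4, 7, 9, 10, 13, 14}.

The values 0, 1, 2, 3, 4 are all present; 5 is the first non-negative integer missing from the set.

5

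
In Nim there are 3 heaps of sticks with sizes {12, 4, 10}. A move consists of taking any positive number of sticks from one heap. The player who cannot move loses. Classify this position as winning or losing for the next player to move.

Winning position

Bitwise XOR of the heap sizes:
  1100  (12)
  0100  (4)
  1010  (10)
  ----
  0010  (2)
The nim-sum is 2 ≠ 0, so this is an N-position: the player to move can win.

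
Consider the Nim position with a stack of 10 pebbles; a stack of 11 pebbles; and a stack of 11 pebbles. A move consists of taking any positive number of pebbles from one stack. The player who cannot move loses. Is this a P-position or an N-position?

N-position

Compute the nim-sum pairwise:
10 ^ 11 = 1
1 ^ 11 = 10
The nim-sum is 10 ≠ 0, so this is an N-position: the player to move can win.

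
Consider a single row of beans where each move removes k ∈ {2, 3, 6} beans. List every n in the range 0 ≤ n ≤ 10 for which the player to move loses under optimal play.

Compute g(0), g(1), … for moves {2, 3, 6}:
g(0) = mex{} = 0
g(1) = mex{} = 0
g(2) = mex{0} = 1
g(3) = mex{0} = 1
g(4) = mex{0,1} = 2
g(5) = mex{1} = 0
g(6) = mex{0,1,2} = 3
g(7) = mex{0,2} = 1
g(8) = mex{0,1,3} = 2
g(9) = mex{1,3} = 0
g(10) = mex{1,2} = 0
The P-positions (g = 0) in 0..10 are 0, 1, 5, 9, 10.

0, 1, 5, 9, 10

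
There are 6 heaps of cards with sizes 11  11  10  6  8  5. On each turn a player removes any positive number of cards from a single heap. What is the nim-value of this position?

1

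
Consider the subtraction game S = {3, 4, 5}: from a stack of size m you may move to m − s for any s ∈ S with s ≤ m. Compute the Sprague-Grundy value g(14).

2

Compute g(0), g(1), … for moves {3, 4, 5}:
g(0) = mex{} = 0
g(1) = mex{} = 0
g(2) = mex{} = 0
g(3) = mex{0} = 1
g(4) = mex{0} = 1
g(5) = mex{0} = 1
g(6) = mex{0,1} = 2
g(7) = mex{0,1} = 2
g(8) = mex{1} = 0
g(9) = mex{1,2} = 0
g(10) = mex{1,2} = 0
g(11) = mex{0,2} = 1
g(12) = mex{0,2} = 1
g(13) = mex{0} = 1
g(14) = mex{0,1} = 2
So g(14) = 2.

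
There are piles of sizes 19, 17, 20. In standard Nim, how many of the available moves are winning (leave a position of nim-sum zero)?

3

Compute the nim-sum pairwise:
19 ^ 17 = 2
2 ^ 20 = 22
The overall nim-sum is X = 22. A pile of size p has a winning move iff p XOR X < p (reduce it to p XOR X).
  19: 19 XOR 22 = 5 < 19 — winning move (to 5).
  17: 17 XOR 22 = 7 < 17 — winning move (to 7).
  20: 20 XOR 22 = 2 < 20 — winning move (to 2).
That gives 3 winning moves.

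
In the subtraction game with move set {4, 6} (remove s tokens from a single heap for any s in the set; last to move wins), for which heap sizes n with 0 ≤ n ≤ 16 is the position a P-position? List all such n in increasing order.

Compute g(0), g(1), … for moves {4, 6}:
k:     0  1  2  3  4  5  6  7  8  9 10 11 12 13 14 15 16
g(k):  0  0  0  0  1  1  1  1  2  2  0  0  0  0  1  1  1
The P-positions (g = 0) in 0..16 are 0, 1, 2, 3, 10, 11, 12, 13.

0, 1, 2, 3, 10, 11, 12, 13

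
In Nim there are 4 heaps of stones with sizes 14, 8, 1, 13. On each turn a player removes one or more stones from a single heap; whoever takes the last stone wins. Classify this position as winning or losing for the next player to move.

Winning position

Bitwise XOR of the heap sizes:
  1110  (14)
  1000  (8)
  0001  (1)
  1101  (13)
  ----
  1010  (10)
The nim-sum is 10 ≠ 0, so this is an N-position: the player to move can win.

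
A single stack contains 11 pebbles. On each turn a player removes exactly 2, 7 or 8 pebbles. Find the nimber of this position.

Grundy values for subtraction set {2, 7, 8}:
k:     0  1  2  3  4  5  6  7  8  9 10 11
g(k):  0  0  1  1  0  0  1  1  2  2  0  3
So g(11) = 3.

3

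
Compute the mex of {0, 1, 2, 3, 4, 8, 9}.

5

The values 0, 1, 2, 3, 4 are all present; 5 is the first non-negative integer missing from the set.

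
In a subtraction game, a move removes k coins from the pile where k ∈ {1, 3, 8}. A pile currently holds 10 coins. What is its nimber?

Grundy values for subtraction set {1, 3, 8}:
k:     0  1  2  3  4  5  6  7  8  9 10
g(k):  0  1  0  1  0  1  0  1  2  3  2
So g(10) = 2.

2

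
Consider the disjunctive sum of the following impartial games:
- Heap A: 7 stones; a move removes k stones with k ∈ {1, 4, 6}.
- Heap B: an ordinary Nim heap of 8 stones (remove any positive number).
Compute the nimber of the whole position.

For heap A, compute g(0), g(1), … with moves {1, 4, 6}:
k:     0  1  2  3  4  5  6  7
g(k):  0  1  0  1  2  0  1  0
So g(7) = 0.
Heap B is a plain Nim heap of size 8, so its Grundy value is 8.
The value of a disjunctive sum is the nim-sum of the parts.
Combined value = 0 XOR 8 = 8.

8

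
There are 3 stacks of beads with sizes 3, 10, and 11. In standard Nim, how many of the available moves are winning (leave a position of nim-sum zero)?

3

Compute the nim-sum pairwise:
3 XOR 10 = 9
9 XOR 11 = 2
The overall nim-sum is X = 2. A stack of size p has a winning move iff p XOR X < p (reduce it to p XOR X).
  3: 3 XOR 2 = 1 < 3 — winning move (to 1).
  10: 10 XOR 2 = 8 < 10 — winning move (to 8).
  11: 11 XOR 2 = 9 < 11 — winning move (to 9).
That gives 3 winning moves.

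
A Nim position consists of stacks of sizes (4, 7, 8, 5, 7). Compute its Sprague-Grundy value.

9

Compute the nim-sum pairwise:
4 XOR 7 = 3
3 XOR 8 = 11
11 XOR 5 = 14
14 XOR 7 = 9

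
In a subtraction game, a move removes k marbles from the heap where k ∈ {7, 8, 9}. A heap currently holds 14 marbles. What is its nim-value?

Grundy values for subtraction set {7, 8, 9}:
k:     0  1  2  3  4  5  6  7  8  9 10 11 12 13 14
g(k):  0  0  0  0  0  0  0  1  1  1  1  1  1  1  2
So g(14) = 2.

2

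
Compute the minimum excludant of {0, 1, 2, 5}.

The values 0, 1, 2 are all present; 3 is the first non-negative integer missing from the set.

3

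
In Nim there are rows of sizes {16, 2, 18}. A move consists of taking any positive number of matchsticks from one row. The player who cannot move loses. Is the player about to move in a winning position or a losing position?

Losing position

Bitwise XOR of the heap sizes:
  10000  (16)
  00010  (2)
  10010  (18)
  -----
  00000  (0)
The nim-sum is 0, so this is a P-position: the player to move is in a losing position under optimal play.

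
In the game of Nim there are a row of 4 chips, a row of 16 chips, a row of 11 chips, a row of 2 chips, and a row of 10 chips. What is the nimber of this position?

Nim-sum: 4 XOR 16 XOR 11 XOR 2 XOR 10 = 23.

23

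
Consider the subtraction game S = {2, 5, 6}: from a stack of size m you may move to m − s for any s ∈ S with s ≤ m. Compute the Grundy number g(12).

0

Grundy values for subtraction set {2, 5, 6}:
g(0) = mex{} = 0
g(1) = mex{} = 0
g(2) = mex{0} = 1
g(3) = mex{0} = 1
g(4) = mex{1} = 0
g(5) = mex{0,1} = 2
g(6) = mex{0} = 1
g(7) = mex{0,1,2} = 3
g(8) = mex{1} = 0
g(9) = mex{0,1,3} = 2
g(10) = mex{0,2} = 1
g(11) = mex{1,2} = 0
g(12) = mex{1,3} = 0
So g(12) = 0.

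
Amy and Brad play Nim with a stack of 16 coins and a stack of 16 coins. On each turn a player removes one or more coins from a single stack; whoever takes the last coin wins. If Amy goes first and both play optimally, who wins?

In binary:
  10000  (16)
  10000  (16)
  -----
  00000  (0)
The nim-sum is 0, so this is a P-position: the player to move is in a losing position under optimal play; Amy is about to move from it and so loses — Brad wins.

Brad wins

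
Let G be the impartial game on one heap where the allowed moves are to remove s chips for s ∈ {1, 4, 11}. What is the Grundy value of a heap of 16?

1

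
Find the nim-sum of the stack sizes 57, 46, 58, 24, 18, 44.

11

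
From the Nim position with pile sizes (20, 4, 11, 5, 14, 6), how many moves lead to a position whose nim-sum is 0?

1

Nim-sum: 20 ⊕ 4 ⊕ 11 ⊕ 5 ⊕ 14 ⊕ 6 = 22.
The overall nim-sum is X = 22. A pile of size p has a winning move iff p XOR X < p (reduce it to p XOR X).
  20: 20 XOR 22 = 2 < 20 — winning move (to 2).
  4: 4 XOR 22 = 18 ≥ 4 — no move.
  11: 11 XOR 22 = 29 ≥ 11 — no move.
  5: 5 XOR 22 = 19 ≥ 5 — no move.
  14: 14 XOR 22 = 24 ≥ 14 — no move.
  6: 6 XOR 22 = 16 ≥ 6 — no move.
That gives 1 winning move.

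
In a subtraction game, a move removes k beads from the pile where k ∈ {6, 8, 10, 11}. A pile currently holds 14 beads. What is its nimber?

2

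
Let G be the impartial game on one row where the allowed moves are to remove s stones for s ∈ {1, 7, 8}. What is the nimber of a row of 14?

2

Compute g(0), g(1), … for moves {1, 7, 8}:
k:     0  1  2  3  4  5  6  7  8  9 10 11 12 13 14
g(k):  0  1  0  1  0  1  0  1  2  3  2  3  2  3  2
So g(14) = 2.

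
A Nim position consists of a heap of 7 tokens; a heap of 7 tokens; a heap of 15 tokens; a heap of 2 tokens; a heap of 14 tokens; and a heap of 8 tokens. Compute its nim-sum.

Nim-sum: 7 XOR 7 XOR 15 XOR 2 XOR 14 XOR 8 = 11.

11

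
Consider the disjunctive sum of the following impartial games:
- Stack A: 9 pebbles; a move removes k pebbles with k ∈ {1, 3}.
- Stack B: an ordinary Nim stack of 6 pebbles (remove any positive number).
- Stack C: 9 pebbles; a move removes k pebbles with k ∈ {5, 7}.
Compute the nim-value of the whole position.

Grundy values for stack A (subtraction set {1, 3}):
g(0) = mex{} = 0
g(1) = mex{0} = 1
g(2) = mex{1} = 0
g(3) = mex{0} = 1
g(4) = mex{1} = 0
g(5) = mex{0} = 1
g(6) = mex{1} = 0
g(7) = mex{0} = 1
g(8) = mex{1} = 0
g(9) = mex{0} = 1
So g(9) = 1.
Stack B is a plain Nim stack of size 6, so its Grundy value is 6.
Grundy values for stack C (subtraction set {5, 7}):
g(0) = mex{} = 0
g(1) = mex{} = 0
g(2) = mex{} = 0
g(3) = mex{} = 0
g(4) = mex{} = 0
g(5) = mex{0} = 1
g(6) = mex{0} = 1
g(7) = mex{0} = 1
g(8) = mex{0} = 1
g(9) = mex{0} = 1
So g(9) = 1.
The value of a disjunctive sum is the nim-sum of the parts.
Combined value = 1 ⊕ 6 ⊕ 1 = 6.

6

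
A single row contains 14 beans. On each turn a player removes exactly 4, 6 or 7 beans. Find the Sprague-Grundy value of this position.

0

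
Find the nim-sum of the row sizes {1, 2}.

3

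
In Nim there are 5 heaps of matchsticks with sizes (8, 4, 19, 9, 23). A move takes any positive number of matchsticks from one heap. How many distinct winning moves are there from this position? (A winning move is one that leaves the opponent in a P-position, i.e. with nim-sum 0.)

3

Nim-sum: 8 XOR 4 XOR 19 XOR 9 XOR 23 = 1.
The overall nim-sum is X = 1. A heap of size p has a winning move iff p XOR X < p (reduce it to p XOR X).
  8: 8 XOR 1 = 9 ≥ 8 — no move.
  4: 4 XOR 1 = 5 ≥ 4 — no move.
  19: 19 XOR 1 = 18 < 19 — winning move (to 18).
  9: 9 XOR 1 = 8 < 9 — winning move (to 8).
  23: 23 XOR 1 = 22 < 23 — winning move (to 22).
That gives 3 winning moves.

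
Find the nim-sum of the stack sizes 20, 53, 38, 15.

Compute the nim-sum pairwise:
20 ⊕ 53 = 33
33 ⊕ 38 = 7
7 ⊕ 15 = 8

8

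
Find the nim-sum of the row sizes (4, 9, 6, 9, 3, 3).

Nim-sum: 4 XOR 9 XOR 6 XOR 9 XOR 3 XOR 3 = 2.

2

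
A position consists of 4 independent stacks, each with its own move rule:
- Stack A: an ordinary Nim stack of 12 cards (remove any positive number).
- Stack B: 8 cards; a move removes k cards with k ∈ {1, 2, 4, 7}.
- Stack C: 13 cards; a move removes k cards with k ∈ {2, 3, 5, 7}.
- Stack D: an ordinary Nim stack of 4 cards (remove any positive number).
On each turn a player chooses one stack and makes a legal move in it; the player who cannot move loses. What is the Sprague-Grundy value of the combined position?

8

Stack A is a plain Nim stack of size 12, so its Grundy value is 12.
Build the Grundy sequence for stack B with g(k) = mex{g(k−s) : s ∈ {1, 2, 4, 7}, s ≤ k}:
k:     0  1  2  3  4  5  6  7  8
g(k):  0  1  2  0  1  2  0  1  2
So g(8) = 2.
Build the Grundy sequence for stack C with g(k) = mex{g(k−s) : s ∈ {2, 3, 5, 7}, s ≤ k}:
k:     0  1  2  3  4  5  6  7  8  9 10 11 12 13
g(k):  0  0  1  1  2  2  3  3  4  0  0  1  1  2
So g(13) = 2.
Stack D is a plain Nim stack of size 4, so its Grundy value is 4.
By the Sprague-Grundy theorem, the Grundy value of a sum of independent games is the XOR of the component values.
Combined value = 12 XOR 2 XOR 2 XOR 4 = 8.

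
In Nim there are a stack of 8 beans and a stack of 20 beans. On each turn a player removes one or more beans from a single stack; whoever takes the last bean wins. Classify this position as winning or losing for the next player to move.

Winning position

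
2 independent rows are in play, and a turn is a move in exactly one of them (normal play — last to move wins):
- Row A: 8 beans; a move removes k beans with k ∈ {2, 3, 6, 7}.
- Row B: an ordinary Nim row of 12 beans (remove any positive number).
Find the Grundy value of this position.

Build the Grundy sequence for row A with g(k) = mex{g(k−s) : s ∈ {2, 3, 6, 7}, s ≤ k}:
k:     0  1  2  3  4  5  6  7  8
g(k):  0  0  1  1  2  0  3  1  2
So g(8) = 2.
Row B is a plain Nim row of size 12, so its Grundy value is 12.
The value of a disjunctive sum is the nim-sum of the parts.
Combined value = 2 ⊕ 12 = 14.

14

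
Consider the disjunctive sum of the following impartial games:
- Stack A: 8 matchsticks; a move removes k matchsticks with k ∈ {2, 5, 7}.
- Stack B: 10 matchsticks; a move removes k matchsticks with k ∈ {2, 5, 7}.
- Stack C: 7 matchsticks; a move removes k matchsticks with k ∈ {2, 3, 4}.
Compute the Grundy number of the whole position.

2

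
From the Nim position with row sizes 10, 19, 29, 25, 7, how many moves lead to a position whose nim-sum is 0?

Bitwise XOR of the heap sizes:
  01010  (10)
  10011  (19)
  11101  (29)
  11001  (25)
  00111  (7)
  -----
  11010  (26)
The overall nim-sum is X = 26. A row of size p has a winning move iff p XOR X < p (reduce it to p XOR X).
  10: 10 XOR 26 = 16 ≥ 10 — no move.
  19: 19 XOR 26 = 9 < 19 — winning move (to 9).
  29: 29 XOR 26 = 7 < 29 — winning move (to 7).
  25: 25 XOR 26 = 3 < 25 — winning move (to 3).
  7: 7 XOR 26 = 29 ≥ 7 — no move.
That gives 3 winning moves.

3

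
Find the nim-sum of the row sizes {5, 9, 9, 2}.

7

Compute the nim-sum pairwise:
5 XOR 9 = 12
12 XOR 9 = 5
5 XOR 2 = 7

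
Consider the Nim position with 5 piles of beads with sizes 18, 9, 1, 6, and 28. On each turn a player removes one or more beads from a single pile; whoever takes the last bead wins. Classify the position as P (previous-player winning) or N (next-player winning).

Nim-sum: 18 XOR 9 XOR 1 XOR 6 XOR 28 = 0.
The nim-sum is 0, so this is a P-position: the player to move is in a losing position under optimal play.

P-position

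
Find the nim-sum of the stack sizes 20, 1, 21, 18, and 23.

Compute the nim-sum pairwise:
20 XOR 1 = 21
21 XOR 21 = 0
0 XOR 18 = 18
18 XOR 23 = 5

5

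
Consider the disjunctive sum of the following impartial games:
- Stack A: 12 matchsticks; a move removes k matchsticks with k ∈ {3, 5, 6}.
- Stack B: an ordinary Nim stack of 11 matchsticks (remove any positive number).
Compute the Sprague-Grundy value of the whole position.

Grundy values for stack A (subtraction set {3, 5, 6}):
g(0) = mex{} = 0
g(1) = mex{} = 0
g(2) = mex{} = 0
g(3) = mex{0} = 1
g(4) = mex{0} = 1
g(5) = mex{0} = 1
g(6) = mex{0,1} = 2
g(7) = mex{0,1} = 2
g(8) = mex{0,1} = 2
g(9) = mex{1,2} = 0
g(10) = mex{1,2} = 0
g(11) = mex{1,2} = 0
g(12) = mex{0,2} = 1
So g(12) = 1.
Stack B is a plain Nim stack of size 11, so its Grundy value is 11.
By the Sprague-Grundy theorem, the Grundy value of a sum of independent games is the XOR of the component values.
Combined value = 1 XOR 11 = 10.

10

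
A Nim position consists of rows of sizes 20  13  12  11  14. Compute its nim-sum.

Nim-sum: 20 ^ 13 ^ 12 ^ 11 ^ 14 = 16.

16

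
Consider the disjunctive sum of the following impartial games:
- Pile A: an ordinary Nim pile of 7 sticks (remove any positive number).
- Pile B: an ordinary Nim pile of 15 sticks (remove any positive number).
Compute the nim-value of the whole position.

8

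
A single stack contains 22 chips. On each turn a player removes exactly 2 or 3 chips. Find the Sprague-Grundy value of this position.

Grundy values for subtraction set {2, 3}:
k:     0  1  2  3  4  5  6  7  8  9 10 11 12 13 14 15 16 17 18 19 20 21 22
g(k):  0  0  1  1  2  0  0  1  1  2  0  0  1  1  2  0  0  1  1  2  0  0  1
So g(22) = 1.

1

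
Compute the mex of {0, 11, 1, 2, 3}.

4

The values 0, 1, 2, 3 are all present; 4 is the first non-negative integer missing from the set.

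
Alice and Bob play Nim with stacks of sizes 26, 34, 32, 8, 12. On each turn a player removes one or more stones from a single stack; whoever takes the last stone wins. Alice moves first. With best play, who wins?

Alice wins

Nim-sum: 26 ⊕ 34 ⊕ 32 ⊕ 8 ⊕ 12 = 28.
The nim-sum is 28 ≠ 0, so this is an N-position: the player to move can win; Alice has a winning move.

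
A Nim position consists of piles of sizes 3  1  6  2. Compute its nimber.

Nim-sum: 3 XOR 1 XOR 6 XOR 2 = 6.

6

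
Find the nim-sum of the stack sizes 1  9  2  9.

3

Compute the nim-sum pairwise:
1 ^ 9 = 8
8 ^ 2 = 10
10 ^ 9 = 3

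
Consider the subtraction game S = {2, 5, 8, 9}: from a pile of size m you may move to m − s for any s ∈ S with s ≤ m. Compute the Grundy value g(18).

Compute g(0), g(1), … for moves {2, 5, 8, 9}:
k:     0  1  2  3  4  5  6  7  8  9 10 11 12 13 14 15 16 17 18
g(k):  0  0  1  1  0  2  1  0  2  1  3  0  2  1  0  2  1  0  0
So g(18) = 0.

0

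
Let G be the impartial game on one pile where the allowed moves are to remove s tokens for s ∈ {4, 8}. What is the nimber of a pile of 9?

2

Compute g(0), g(1), … for moves {4, 8}:
k:     0  1  2  3  4  5  6  7  8  9
g(k):  0  0  0  0  1  1  1  1  2  2
So g(9) = 2.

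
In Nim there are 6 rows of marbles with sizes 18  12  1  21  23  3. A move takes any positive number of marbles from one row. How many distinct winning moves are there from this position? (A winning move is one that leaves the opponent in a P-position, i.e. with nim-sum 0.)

3

Nim-sum: 18 XOR 12 XOR 1 XOR 21 XOR 23 XOR 3 = 30.
The overall nim-sum is X = 30. A row of size p has a winning move iff p XOR X < p (reduce it to p XOR X).
  18: 18 XOR 30 = 12 < 18 — winning move (to 12).
  12: 12 XOR 30 = 18 ≥ 12 — no move.
  1: 1 XOR 30 = 31 ≥ 1 — no move.
  21: 21 XOR 30 = 11 < 21 — winning move (to 11).
  23: 23 XOR 30 = 9 < 23 — winning move (to 9).
  3: 3 XOR 30 = 29 ≥ 3 — no move.
That gives 3 winning moves.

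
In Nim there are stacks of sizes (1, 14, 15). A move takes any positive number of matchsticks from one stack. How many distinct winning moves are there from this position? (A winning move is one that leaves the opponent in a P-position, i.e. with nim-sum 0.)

0

In binary:
  0001  (1)
  1110  (14)
  1111  (15)
  ----
  0000  (0)
The nim-sum is already 0, so every move leaves a nonzero nim-sum — there are no winning moves.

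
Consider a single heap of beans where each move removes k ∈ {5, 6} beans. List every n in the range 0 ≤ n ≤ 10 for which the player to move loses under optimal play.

Grundy values for subtraction set {5, 6}:
g(0) = mex{} = 0
g(1) = mex{} = 0
g(2) = mex{} = 0
g(3) = mex{} = 0
g(4) = mex{} = 0
g(5) = mex{0} = 1
g(6) = mex{0} = 1
g(7) = mex{0} = 1
g(8) = mex{0} = 1
g(9) = mex{0} = 1
g(10) = mex{0,1} = 2
The P-positions (g = 0) in 0..10 are 0, 1, 2, 3, 4.

0, 1, 2, 3, 4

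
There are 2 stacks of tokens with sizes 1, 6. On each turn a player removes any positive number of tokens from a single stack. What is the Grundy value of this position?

7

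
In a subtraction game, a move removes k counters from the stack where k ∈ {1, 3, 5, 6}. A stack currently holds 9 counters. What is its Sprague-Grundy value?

3

Build the Grundy sequence with g(k) = mex{g(k−s) : s ∈ {1, 3, 5, 6}, s ≤ k}:
k:     0  1  2  3  4  5  6  7  8  9
g(k):  0  1  0  1  0  1  2  3  2  3
So g(9) = 3.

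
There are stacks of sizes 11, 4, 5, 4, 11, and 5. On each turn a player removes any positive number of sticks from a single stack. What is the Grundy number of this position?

0

Compute the nim-sum pairwise:
11 ^ 4 = 15
15 ^ 5 = 10
10 ^ 4 = 14
14 ^ 11 = 5
5 ^ 5 = 0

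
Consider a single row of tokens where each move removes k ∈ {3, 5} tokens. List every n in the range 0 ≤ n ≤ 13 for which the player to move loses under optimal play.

0, 1, 2, 8, 9, 10

Compute g(0), g(1), … for moves {3, 5}:
k:     0  1  2  3  4  5  6  7  8  9 10 11 12 13
g(k):  0  0  0  1  1  1  2  2  0  0  0  1  1  1
The P-positions (g = 0) in 0..13 are 0, 1, 2, 8, 9, 10.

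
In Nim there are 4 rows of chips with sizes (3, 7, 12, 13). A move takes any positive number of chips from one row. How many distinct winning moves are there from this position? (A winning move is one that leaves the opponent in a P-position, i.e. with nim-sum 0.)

3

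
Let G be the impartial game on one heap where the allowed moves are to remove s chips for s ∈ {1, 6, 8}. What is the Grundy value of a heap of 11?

0

Compute g(0), g(1), … for moves {1, 6, 8}:
k:     0  1  2  3  4  5  6  7  8  9 10 11
g(k):  0  1  0  1  0  1  2  0  1  0  1  0
So g(11) = 0.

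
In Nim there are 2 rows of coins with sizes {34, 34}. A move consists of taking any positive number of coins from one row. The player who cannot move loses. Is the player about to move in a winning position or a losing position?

Losing position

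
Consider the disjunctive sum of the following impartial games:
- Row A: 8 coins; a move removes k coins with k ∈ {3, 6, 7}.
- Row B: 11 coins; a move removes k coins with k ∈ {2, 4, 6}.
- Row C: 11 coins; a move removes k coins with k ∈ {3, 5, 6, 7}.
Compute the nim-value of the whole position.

3

Build the Grundy sequence for row A with g(k) = mex{g(k−s) : s ∈ {3, 6, 7}, s ≤ k}:
g(0) = mex{} = 0
g(1) = mex{} = 0
g(2) = mex{} = 0
g(3) = mex{0} = 1
g(4) = mex{0} = 1
g(5) = mex{0} = 1
g(6) = mex{0,1} = 2
g(7) = mex{0,1} = 2
g(8) = mex{0,1} = 2
So g(8) = 2.
Grundy values for row B (subtraction set {2, 4, 6}):
g(0) = mex{} = 0
g(1) = mex{} = 0
g(2) = mex{0} = 1
g(3) = mex{0} = 1
g(4) = mex{0,1} = 2
g(5) = mex{0,1} = 2
g(6) = mex{0,1,2} = 3
g(7) = mex{0,1,2} = 3
g(8) = mex{1,2,3} = 0
g(9) = mex{1,2,3} = 0
g(10) = mex{0,2,3} = 1
g(11) = mex{0,2,3} = 1
So g(11) = 1.
Grundy values for row C (subtraction set {3, 5, 6, 7}):
k:     0  1  2  3  4  5  6  7  8  9 10 11
g(k):  0  0  0  1  1  1  2  2  2  3  0  0
So g(11) = 0.
By the Sprague-Grundy theorem, the Grundy value of a sum of independent games is the XOR of the component values.
Combined value = 2 XOR 1 XOR 0 = 3.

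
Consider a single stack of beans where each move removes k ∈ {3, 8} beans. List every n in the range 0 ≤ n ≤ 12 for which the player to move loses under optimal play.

0, 1, 2, 6, 7, 11, 12

Compute g(0), g(1), … for moves {3, 8}:
g(0) = mex{} = 0
g(1) = mex{} = 0
g(2) = mex{} = 0
g(3) = mex{0} = 1
g(4) = mex{0} = 1
g(5) = mex{0} = 1
g(6) = mex{1} = 0
g(7) = mex{1} = 0
g(8) = mex{0,1} = 2
g(9) = mex{0} = 1
g(10) = mex{0} = 1
g(11) = mex{1,2} = 0
g(12) = mex{1} = 0
The P-positions (g = 0) in 0..12 are 0, 1, 2, 6, 7, 11, 12.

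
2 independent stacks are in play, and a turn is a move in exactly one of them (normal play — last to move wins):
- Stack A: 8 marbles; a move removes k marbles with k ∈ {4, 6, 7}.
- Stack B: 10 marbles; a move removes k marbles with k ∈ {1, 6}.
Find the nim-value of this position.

For stack A, compute g(0), g(1), … with moves {4, 6, 7}:
k:     0  1  2  3  4  5  6  7  8
g(k):  0  0  0  0  1  1  1  1  2
So g(8) = 2.
For stack B, compute g(0), g(1), … with moves {1, 6}:
k:     0  1  2  3  4  5  6  7  8  9 10
g(k):  0  1  0  1  0  1  2  0  1  0  1
So g(10) = 1.
The value of a disjunctive sum is the nim-sum of the parts.
Combined value = 2 ⊕ 1 = 3.

3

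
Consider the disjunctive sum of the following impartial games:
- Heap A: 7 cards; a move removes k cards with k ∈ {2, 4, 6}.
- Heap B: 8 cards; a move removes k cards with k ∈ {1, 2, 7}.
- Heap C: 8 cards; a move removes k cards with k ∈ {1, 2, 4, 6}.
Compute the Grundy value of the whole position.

Build the Grundy sequence for heap A with g(k) = mex{g(k−s) : s ∈ {2, 4, 6}, s ≤ k}:
g(0) = mex{} = 0
g(1) = mex{} = 0
g(2) = mex{0} = 1
g(3) = mex{0} = 1
g(4) = mex{0,1} = 2
g(5) = mex{0,1} = 2
g(6) = mex{0,1,2} = 3
g(7) = mex{0,1,2} = 3
So g(7) = 3.
For heap B, compute g(0), g(1), … with moves {1, 2, 7}:
k:     0  1  2  3  4  5  6  7  8
g(k):  0  1  2  0  1  2  0  1  2
So g(8) = 2.
Build the Grundy sequence for heap C with g(k) = mex{g(k−s) : s ∈ {1, 2, 4, 6}, s ≤ k}:
g(0) = mex{} = 0
g(1) = mex{0} = 1
g(2) = mex{0,1} = 2
g(3) = mex{1,2} = 0
g(4) = mex{0,2} = 1
g(5) = mex{0,1} = 2
g(6) = mex{0,1,2} = 3
g(7) = mex{0,1,2,3} = 4
g(8) = mex{1,2,3,4} = 0
So g(8) = 0.
The value of a disjunctive sum is the nim-sum of the parts.
Combined value = 3 ⊕ 2 ⊕ 0 = 1.

1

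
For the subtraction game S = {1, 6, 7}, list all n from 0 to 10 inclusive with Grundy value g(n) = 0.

0, 2, 4

Compute g(0), g(1), … for moves {1, 6, 7}:
g(0) = mex{} = 0
g(1) = mex{0} = 1
g(2) = mex{1} = 0
g(3) = mex{0} = 1
g(4) = mex{1} = 0
g(5) = mex{0} = 1
g(6) = mex{0,1} = 2
g(7) = mex{0,1,2} = 3
g(8) = mex{0,1,3} = 2
g(9) = mex{0,1,2} = 3
g(10) = mex{0,1,3} = 2
The P-positions (g = 0) in 0..10 are 0, 2, 4.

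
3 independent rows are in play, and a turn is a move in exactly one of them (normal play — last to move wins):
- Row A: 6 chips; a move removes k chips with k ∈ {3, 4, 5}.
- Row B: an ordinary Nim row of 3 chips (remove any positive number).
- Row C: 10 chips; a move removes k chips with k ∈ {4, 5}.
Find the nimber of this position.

1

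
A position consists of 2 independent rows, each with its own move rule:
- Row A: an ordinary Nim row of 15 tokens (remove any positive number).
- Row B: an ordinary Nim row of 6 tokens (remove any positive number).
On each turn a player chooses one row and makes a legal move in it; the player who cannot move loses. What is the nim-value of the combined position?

9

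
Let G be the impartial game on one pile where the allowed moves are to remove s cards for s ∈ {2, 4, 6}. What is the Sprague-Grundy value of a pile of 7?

Grundy values for subtraction set {2, 4, 6}:
g(0) = mex{} = 0
g(1) = mex{} = 0
g(2) = mex{0} = 1
g(3) = mex{0} = 1
g(4) = mex{0,1} = 2
g(5) = mex{0,1} = 2
g(6) = mex{0,1,2} = 3
g(7) = mex{0,1,2} = 3
So g(7) = 3.

3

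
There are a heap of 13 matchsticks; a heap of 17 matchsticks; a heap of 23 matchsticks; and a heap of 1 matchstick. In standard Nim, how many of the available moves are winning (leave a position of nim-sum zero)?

Write each in binary and XOR column by column:
  01101  (13)
  10001  (17)
  10111  (23)
  00001  (1)
  -----
  01010  (10)
The overall nim-sum is X = 10. A heap of size p has a winning move iff p XOR X < p (reduce it to p XOR X).
  13: 13 XOR 10 = 7 < 13 — winning move (to 7).
  17: 17 XOR 10 = 27 ≥ 17 — no move.
  23: 23 XOR 10 = 29 ≥ 23 — no move.
  1: 1 XOR 10 = 11 ≥ 1 — no move.
That gives 1 winning move.

1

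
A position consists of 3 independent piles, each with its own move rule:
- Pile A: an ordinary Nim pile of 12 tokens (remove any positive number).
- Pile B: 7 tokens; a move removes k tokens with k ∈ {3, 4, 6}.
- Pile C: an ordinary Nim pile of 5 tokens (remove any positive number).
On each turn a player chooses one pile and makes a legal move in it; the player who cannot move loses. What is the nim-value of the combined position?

Pile A is a plain Nim pile of size 12, so its Grundy value is 12.
Build the Grundy sequence for pile B with g(k) = mex{g(k−s) : s ∈ {3, 4, 6}, s ≤ k}:
k:     0  1  2  3  4  5  6  7
g(k):  0  0  0  1  1  1  2  2
So g(7) = 2.
Pile C is a plain Nim pile of size 5, so its Grundy value is 5.
By the Sprague-Grundy theorem, the Grundy value of a sum of independent games is the XOR of the component values.
Combined value = 12 XOR 2 XOR 5 = 11.

11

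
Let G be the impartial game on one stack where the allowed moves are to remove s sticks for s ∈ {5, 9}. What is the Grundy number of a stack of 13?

Build the Grundy sequence with g(k) = mex{g(k−s) : s ∈ {5, 9}, s ≤ k}:
k:     0  1  2  3  4  5  6  7  8  9 10 11 12 13
g(k):  0  0  0  0  0  1  1  1  1  1  2  2  2  2
So g(13) = 2.

2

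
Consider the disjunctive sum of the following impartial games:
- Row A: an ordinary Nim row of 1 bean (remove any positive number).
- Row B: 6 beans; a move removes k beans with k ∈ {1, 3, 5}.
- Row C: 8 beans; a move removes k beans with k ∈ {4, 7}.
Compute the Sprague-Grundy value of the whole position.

Row A is a plain Nim row of size 1, so its Grundy value is 1.
Build the Grundy sequence for row B with g(k) = mex{g(k−s) : s ∈ {1, 3, 5}, s ≤ k}:
k:     0  1  2  3  4  5  6
g(k):  0  1  0  1  0  1  0
So g(6) = 0.
Build the Grundy sequence for row C with g(k) = mex{g(k−s) : s ∈ {4, 7}, s ≤ k}:
g(0) = mex{} = 0
g(1) = mex{} = 0
g(2) = mex{} = 0
g(3) = mex{} = 0
g(4) = mex{0} = 1
g(5) = mex{0} = 1
g(6) = mex{0} = 1
g(7) = mex{0} = 1
g(8) = mex{0,1} = 2
So g(8) = 2.
The value of a disjunctive sum is the nim-sum of the parts.
Combined value = 1 ⊕ 0 ⊕ 2 = 3.

3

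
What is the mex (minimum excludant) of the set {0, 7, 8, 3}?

1

0 is in the set but 1 is not, so the mex is 1.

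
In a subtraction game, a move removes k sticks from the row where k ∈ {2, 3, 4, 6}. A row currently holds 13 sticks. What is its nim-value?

2

Grundy values for subtraction set {2, 3, 4, 6}:
g(0) = mex{} = 0
g(1) = mex{} = 0
g(2) = mex{0} = 1
g(3) = mex{0} = 1
g(4) = mex{0,1} = 2
g(5) = mex{0,1} = 2
g(6) = mex{0,1,2} = 3
g(7) = mex{0,1,2} = 3
g(8) = mex{1,2,3} = 0
g(9) = mex{1,2,3} = 0
g(10) = mex{0,2,3} = 1
g(11) = mex{0,2,3} = 1
g(12) = mex{0,1,3} = 2
g(13) = mex{0,1,3} = 2
So g(13) = 2.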